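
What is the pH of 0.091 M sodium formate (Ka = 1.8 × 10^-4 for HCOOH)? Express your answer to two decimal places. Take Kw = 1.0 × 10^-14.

HCOO- is the conjugate base of the weak acid HCOOH.
Kb = Kw/Ka = 1.0×10^-14 / 1.8 × 10^-4 = 5.56 × 10^-11
Kb = [OH-]²/(0.091 − [OH-]) = 5.56 × 10^-11
Since Kb ≪ C₀, [OH-] ≈ √(Kb·C₀) = 2.25 × 10^-6 M.
pOH = 5.65, so pH = 14.00 − pOH = 8.35

pH = 8.35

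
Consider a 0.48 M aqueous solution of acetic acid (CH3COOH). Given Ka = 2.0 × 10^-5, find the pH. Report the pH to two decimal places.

CH3COOH ⇌ CH3COO- + H+
From the ICE table, Ka = [H+]²/(0.48 − [H+]) = 2.0 × 10^-5.
Neglecting [H+] in the denominator: [H+] = √(2.0 × 10^-5 × 0.48) = 3.10 × 10^-3 M
([H+]/C₀ = 0.65% < 5%, so the approximation holds.)
pH = −log(3.10 × 10^-3) = 2.51

pH = 2.51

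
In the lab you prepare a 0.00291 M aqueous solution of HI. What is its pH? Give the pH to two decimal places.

pH = 2.54

HI is a strong acid and dissociates completely, so [H+] = 0.00291 M.
pH = -log(0.00291) = 2.54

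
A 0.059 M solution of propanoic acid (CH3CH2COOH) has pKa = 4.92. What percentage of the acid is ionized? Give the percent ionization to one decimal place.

1.4%

CH3CH2COOH ⇌ CH3CH2COO- + H+; let x = [H+] at equilibrium.
Ka = 10^(−4.92) = 1.20 × 10^-5
x ≈ √(Ka·C₀) = √(1.20 × 10^-5 × 0.059) = 8.41 × 10^-4 M
% ionization = x/C₀ × 100% = 8.41 × 10^-4/0.059 × 100% = 1.4%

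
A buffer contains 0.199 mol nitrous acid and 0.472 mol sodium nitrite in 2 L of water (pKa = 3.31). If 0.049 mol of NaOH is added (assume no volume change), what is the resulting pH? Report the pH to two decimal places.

pH = 3.85

OH- converts HNO2 to NO2-: HNO2 → 0.15 mol, NO2- → 0.521 mol.
Henderson–Hasselbalch with mole ratio 0.521/0.15: pH = 3.31 + (+0.541)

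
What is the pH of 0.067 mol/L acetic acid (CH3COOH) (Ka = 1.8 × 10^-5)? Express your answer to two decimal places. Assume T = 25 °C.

pH = 2.96

CH3COOH ⇌ CH3COO- + H+
Ka = x²/(0.067 − x) = 1.8 × 10^-5
Since Ka ≪ C₀, x ≈ √(Ka·C₀) = 1.10 × 10^-3 M.
pH = −log(1.10 × 10^-3) = 2.96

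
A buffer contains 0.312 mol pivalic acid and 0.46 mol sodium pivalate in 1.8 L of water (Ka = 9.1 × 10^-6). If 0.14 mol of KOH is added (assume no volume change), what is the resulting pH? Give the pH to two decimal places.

After neutralization: n((CH3)3CCOOH) = 0.172 mol, n((CH3)3CCOO-) = 0.6 mol.
pKa = −log(9.1 × 10^-6) = 5.041
pH = pKa + log([A⁻]/[HA]) = 5.041 + log(0.6/0.172) = 5.041 +0.543

pH = 5.58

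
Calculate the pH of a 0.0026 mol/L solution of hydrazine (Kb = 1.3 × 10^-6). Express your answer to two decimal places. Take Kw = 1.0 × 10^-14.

pH = 9.76

N2H4 + H2O ⇌ N2H5+ + OH-
Kb = [OH-]²/(0.0026 − [OH-]) = 1.3 × 10^-6
Neglecting [OH-] in the denominator: [OH-] = √(1.3 × 10^-6 × 0.0026) = 5.81 × 10^-5 M
pOH = 4.24, so pH = 14.00 − pOH = 9.76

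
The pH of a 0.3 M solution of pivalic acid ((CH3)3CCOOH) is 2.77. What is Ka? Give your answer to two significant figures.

[H+] = 10^(-2.77) = 1.70 × 10^-3 M
At equilibrium [HA] = 0.3 − 1.70 × 10^-3 = 2.98 × 10^-1 M
Ka = [H+][A-]/[HA] = (1.70 × 10^-3)² / 2.98 × 10^-1 = 9.7 × 10^-6

Ka = 9.7 × 10^-6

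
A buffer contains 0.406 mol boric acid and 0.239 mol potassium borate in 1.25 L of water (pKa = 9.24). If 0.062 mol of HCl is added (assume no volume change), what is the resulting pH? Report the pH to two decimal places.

After neutralization: n(B(OH)3) = 0.468 mol, n(B(OH)4-) = 0.177 mol.
Henderson–Hasselbalch with mole ratio 0.177/0.468: pH = 9.24 + (-0.422)

pH = 8.82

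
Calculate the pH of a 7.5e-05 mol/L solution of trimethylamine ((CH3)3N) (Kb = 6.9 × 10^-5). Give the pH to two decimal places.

(CH3)3N + H2O ⇌ (CH3)3NH+ + OH-
Kb = [OH-]²/(7.5e-05 − [OH-]) = 6.9 × 10^-5
The 5% rule fails; solving [OH-]² + Kb·[OH-] − Kb·C₀ = 0 exactly:
[OH-] = (−Kb + √(Kb² + 4·Kb·C₀))/2 = 4.53 × 10^-5 M
pOH = −log(4.53 × 10^-5) = 4.34; pH = 14.00 − 4.34 = 9.66

pH = 9.66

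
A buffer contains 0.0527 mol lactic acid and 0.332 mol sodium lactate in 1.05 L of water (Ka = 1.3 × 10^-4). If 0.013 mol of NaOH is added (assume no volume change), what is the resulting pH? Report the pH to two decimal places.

After neutralization: n(CH3CH(OH)COOH) = 0.0397 mol, n(CH3CH(OH)COO-) = 0.345 mol.
pKa = −log(1.3 × 10^-4) = 3.886
pH = pKa + log([A⁻]/[HA]) = 3.886 + log(0.345/0.0397) = 3.886 +0.939

pH = 4.83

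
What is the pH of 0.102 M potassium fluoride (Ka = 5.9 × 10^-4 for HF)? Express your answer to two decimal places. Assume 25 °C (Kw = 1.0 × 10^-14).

F- is the conjugate base of the weak acid HF.
Kb = Kw/Ka = 1.0×10^-14 / 5.9 × 10^-4 = 1.69 × 10^-11
From the ICE table, Kb = [OH-]²/(0.102 − [OH-]) = 1.69 × 10^-11.
Since Kb ≪ C₀, [OH-] ≈ √(Kb·C₀) = 1.31 × 10^-6 M.
Check: 0.0013% ionized — well under 5%, approximation valid.
pOH = 5.88, so pH = 14.00 − pOH = 8.12

pH = 8.12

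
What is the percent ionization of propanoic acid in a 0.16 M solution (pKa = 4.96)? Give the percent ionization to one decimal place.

CH3CH2COOH ⇌ CH3CH2COO- + H+; let x = [H+] at equilibrium.
Ka = 10^(−4.96) = 1.10 × 10^-5
x ≈ √(Ka·C₀) = √(1.10 × 10^-5 × 0.16) = 1.33 × 10^-3 M
% ionization = x/C₀ × 100% = 1.33 × 10^-3/0.16 × 100% = 0.8%

0.8%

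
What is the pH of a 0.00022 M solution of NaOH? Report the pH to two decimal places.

pH = 10.34

NaOH is a strong base; [OH-] = 0.00022 M.
pOH = -log(0.00022) = 3.66
pH = 14.00 - 3.66 = 10.34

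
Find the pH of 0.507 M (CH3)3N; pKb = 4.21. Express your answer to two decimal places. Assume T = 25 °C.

pH = 11.75

(CH3)3N + H2O ⇌ (CH3)3NH+ + OH-
Kb = 10^(−4.21) = 6.17 × 10^-5
From the ICE table, Kb = [OH-]²/(0.507 − [OH-]) = 6.17 × 10^-5.
Assume [OH-] ≪ 0.507: [OH-] ≈ √(6.17 × 10^-5 × 0.507) = 5.59 × 10^-3 M
Check: 1.1% ionized — well under 5%, approximation valid.
pOH = 2.25, so pH = 14.00 − pOH = 11.75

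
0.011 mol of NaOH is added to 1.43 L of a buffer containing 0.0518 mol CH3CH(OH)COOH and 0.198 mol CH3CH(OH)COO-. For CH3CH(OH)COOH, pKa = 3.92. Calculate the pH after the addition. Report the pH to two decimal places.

pH = 4.63

After neutralization: n(CH3CH(OH)COOH) = 0.0408 mol, n(CH3CH(OH)COO-) = 0.209 mol.
pH = pKa + log([A⁻]/[HA]) = 3.92 + log(0.209/0.0408) = 3.92 +0.709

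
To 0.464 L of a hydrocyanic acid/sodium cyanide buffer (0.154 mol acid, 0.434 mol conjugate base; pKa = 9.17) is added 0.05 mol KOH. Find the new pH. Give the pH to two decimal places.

After neutralization: n(HCN) = 0.104 mol, n(CN-) = 0.484 mol.
pH = pKa + log(n_CN-/n_HCN) = 9.17 + log(0.484/0.104) = 9.17 + (+0.668)

pH = 9.84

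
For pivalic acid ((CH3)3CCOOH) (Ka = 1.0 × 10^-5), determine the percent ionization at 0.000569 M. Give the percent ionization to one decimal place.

12.4%

(CH3)3CCOOH ⇌ (CH3)3CCOO- + H+; let x = [H+] at equilibrium.
Ka = x²/(C₀ − x); solving the quadratic gives x = 7.06 × 10^-5 M.
% ionization = x/C₀ × 100% = 7.06 × 10^-5/0.000569 × 100% = 12.4%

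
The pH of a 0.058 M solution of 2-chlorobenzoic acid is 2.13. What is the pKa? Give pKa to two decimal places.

[H+] = 10^(-2.13) = 7.41 × 10^-3 M
At equilibrium [HA] = 0.058 − 7.41 × 10^-3 = 5.06 × 10^-2 M
Ka = [H+][A-]/[HA] = (7.41 × 10^-3)² / 5.06 × 10^-2 = 1.09 × 10^-3
pKa = -log(1.09 × 10^-3) = 2.96

pKa = 2.96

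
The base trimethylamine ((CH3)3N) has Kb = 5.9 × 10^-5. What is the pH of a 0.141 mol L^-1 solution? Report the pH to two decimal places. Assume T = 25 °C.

(CH3)3N + H2O ⇌ (CH3)3NH+ + OH-
From the ICE table, Kb = x²/(0.141 − x) = 5.9 × 10^-5.
Since Kb ≪ C₀, x ≈ √(Kb·C₀) = 2.88 × 10^-3 M.
pOH = −log(2.88 × 10^-3) = 2.54; pH = 14.00 − 2.54 = 11.46

pH = 11.46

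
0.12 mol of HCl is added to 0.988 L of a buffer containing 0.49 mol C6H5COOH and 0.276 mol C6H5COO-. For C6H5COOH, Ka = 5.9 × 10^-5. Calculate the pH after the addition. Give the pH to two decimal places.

pH = 3.64

Added H+ converts C6H5COO- to C6H5COOH: C6H5COOH → 0.61 mol, C6H5COO- → 0.156 mol.
pKa = −log(5.9 × 10^-5) = 4.229
Henderson–Hasselbalch with mole ratio 0.156/0.61: pH = 4.229 + (-0.592)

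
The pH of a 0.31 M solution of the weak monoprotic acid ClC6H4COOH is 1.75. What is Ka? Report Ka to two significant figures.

Ka = 1.1 × 10^-3

[H+] = 10^(-1.75) = 1.78 × 10^-2 M
At equilibrium [HA] = 0.31 − 1.78 × 10^-2 = 2.92 × 10^-1 M
Ka = [H+][A-]/[HA] = (1.78 × 10^-2)² / 2.92 × 10^-1 = 1.1 × 10^-3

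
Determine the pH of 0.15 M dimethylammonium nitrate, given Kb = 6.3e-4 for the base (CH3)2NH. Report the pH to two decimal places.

(CH3)2NH2+ is the conjugate acid of the weak base (CH3)2NH.
Ka = Kw/Kb = 1.0×10^-14 / 6.3 × 10^-4 = 1.59 × 10^-11
Ka = [H+]²/(0.15 − [H+]) = 1.59 × 10^-11
Neglecting [H+] in the denominator: [H+] = √(1.59 × 10^-11 × 0.15) = 1.54 × 10^-6 M
Check: 0.001% ionized — well under 5%, approximation valid.
pH = −log(1.54 × 10^-6) = 5.81

pH = 5.81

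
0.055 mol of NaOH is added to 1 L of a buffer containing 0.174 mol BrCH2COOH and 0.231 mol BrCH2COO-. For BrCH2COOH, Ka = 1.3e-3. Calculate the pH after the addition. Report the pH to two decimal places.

pH = 3.27

OH- converts BrCH2COOH to BrCH2COO-: BrCH2COOH → 0.119 mol, BrCH2COO- → 0.286 mol.
pKa = −log(1.3 × 10^-3) = 2.886
pH = pKa + log(n_BrCH2COO-/n_BrCH2COOH) = 2.886 + log(0.286/0.119) = 2.886 + (+0.381)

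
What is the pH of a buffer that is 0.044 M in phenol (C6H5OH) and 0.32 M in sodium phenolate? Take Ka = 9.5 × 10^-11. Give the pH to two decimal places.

pH = 10.88

pKa = −log(9.5 × 10^-11) = 10.022
Henderson–Hasselbalch: pH = pKa + log([C6H5O-]/[C6H5OH]) = 10.022 + log(0.32/0.044)
pH = 10.022 + (+0.862) = 10.88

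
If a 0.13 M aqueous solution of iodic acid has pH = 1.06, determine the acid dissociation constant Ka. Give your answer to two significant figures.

[H+] = 10^(-1.06) = 8.71 × 10^-2 M
At equilibrium [HA] = 0.13 − 8.71 × 10^-2 = 4.29 × 10^-2 M
Ka = [H+][A-]/[HA] = (8.71 × 10^-2)² / 4.29 × 10^-2 = 1.8 × 10^-1

Ka = 1.8 × 10^-1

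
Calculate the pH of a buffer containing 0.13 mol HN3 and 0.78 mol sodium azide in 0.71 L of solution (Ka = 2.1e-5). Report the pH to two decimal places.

pH = 5.46

pKa = −log(2.1 × 10^-5) = 4.678
Henderson–Hasselbalch: pH = pKa + log([N3-]/[HN3]) = 4.678 + log(0.78/0.13)
pH = 4.678 + (+0.778) = 5.46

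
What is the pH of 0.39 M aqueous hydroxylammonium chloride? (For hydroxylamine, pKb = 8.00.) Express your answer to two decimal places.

pH = 3.20

NH3OH+ is the conjugate acid of the weak base NH2OH.
Kb = 10^(−8.00) = 1.00 × 10^-8
Ka = Kw/Kb = 1.0×10^-14 / 1.00 × 10^-8 = 1.00 × 10^-6
Ka = [H+]²/(0.39 − [H+]) = 1.00 × 10^-6
Assume [H+] ≪ 0.39: [H+] ≈ √(1.00 × 10^-6 × 0.39) = 6.24 × 10^-4 M
pH = −log(6.24 × 10^-4) = 3.20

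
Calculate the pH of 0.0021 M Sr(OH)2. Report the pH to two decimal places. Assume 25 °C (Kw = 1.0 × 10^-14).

pH = 11.62

Sr(OH)2 is a strong base (each formula unit releases 2 OH-); [OH-] = 0.0042 M.
pOH = -log(0.0042) = 2.38
pH = 14.00 - 2.38 = 11.62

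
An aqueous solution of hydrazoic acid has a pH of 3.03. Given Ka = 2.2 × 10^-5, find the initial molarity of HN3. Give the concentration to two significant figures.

C₀ = 4.1 × 10^-2 M

[H+] = 10^(-3.03) = 9.33 × 10^-4 M = x
Ka = x²/(C₀ − x) ⇒ C₀ = x + x²/Ka
C₀ = 9.33 × 10^-4 + (9.33 × 10^-4)²/(2.2 × 10^-5) = 4.05 × 10^-2 M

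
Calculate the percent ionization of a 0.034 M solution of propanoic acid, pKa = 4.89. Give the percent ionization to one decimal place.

1.9%

CH3CH2COOH ⇌ CH3CH2COO- + H+; let x = [H+] at equilibrium.
Ka = 10^(−4.89) = 1.29 × 10^-5
x ≈ √(Ka·C₀) = √(1.29 × 10^-5 × 0.034) = 6.62 × 10^-4 M
Fraction ionized = 6.62 × 10^-4 / 0.034 = 0.0195 → 1.9%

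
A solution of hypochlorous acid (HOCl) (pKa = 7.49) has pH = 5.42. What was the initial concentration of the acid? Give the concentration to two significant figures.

[H+] = 10^(-5.42) = 3.80 × 10^-6 M = x
Ka = 10^(−7.49) = 3.24 × 10^-8
Ka = x²/(C₀ − x) ⇒ C₀ = x + x²/Ka
C₀ = 3.80 × 10^-6 + (3.80 × 10^-6)²/(3.24 × 10^-8) = 4.49 × 10^-4 M

C₀ = 4.5 × 10^-4 M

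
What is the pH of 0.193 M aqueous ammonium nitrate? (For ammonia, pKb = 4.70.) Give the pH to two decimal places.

NH4+ is the conjugate acid of the weak base NH3.
Kb = 10^(−4.70) = 2.00 × 10^-5
Ka = Kw/Kb = 1.0×10^-14 / 2.00 × 10^-5 = 5.00 × 10^-10
Let x = [H+] at equilibrium. Ka = x²/(0.193 − x).
Since Ka ≪ C₀, x ≈ √(Ka·C₀) = 9.82 × 10^-6 M.
Check: 0.0051% ionized — well under 5%, approximation valid.
pH = −log(9.82 × 10^-6) = 5.01

pH = 5.01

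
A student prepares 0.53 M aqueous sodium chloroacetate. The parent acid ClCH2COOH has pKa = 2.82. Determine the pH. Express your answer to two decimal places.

ClCH2COO- is the conjugate base of the weak acid ClCH2COOH.
Ka = 10^(−2.82) = 1.51 × 10^-3
Kb = Kw/Ka = 1.0×10^-14 / 1.51 × 10^-3 = 6.62 × 10^-12
Kb = x²/(0.53 − x) = 6.62 × 10^-12
Since Kb ≪ C₀, x ≈ √(Kb·C₀) = 1.87 × 10^-6 M.
pOH = −log(1.87 × 10^-6) = 5.73; pH = 14.00 − 5.73 = 8.27

pH = 8.27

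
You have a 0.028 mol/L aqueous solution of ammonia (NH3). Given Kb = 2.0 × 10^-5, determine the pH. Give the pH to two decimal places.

pH = 10.87

NH3 + H2O ⇌ NH4+ + OH-
From the ICE table, Kb = x²/(0.028 − x) = 2.0 × 10^-5.
Since Kb ≪ C₀, x ≈ √(Kb·C₀) = 7.48 × 10^-4 M.
(x/C₀ = 2.7% < 5%, so the approximation holds.)
pOH = 3.13, so pH = 14.00 − pOH = 10.87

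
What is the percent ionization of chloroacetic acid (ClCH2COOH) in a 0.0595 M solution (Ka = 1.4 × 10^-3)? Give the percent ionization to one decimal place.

14.2%

ClCH2COOH ⇌ ClCH2COO- + H+; let x = [H+] at equilibrium.
Ka = x²/(C₀ − x); solving the quadratic gives x = 8.45 × 10^-3 M.
Fraction ionized = 8.45 × 10^-3 / 0.0595 = 0.1420 → 14.2%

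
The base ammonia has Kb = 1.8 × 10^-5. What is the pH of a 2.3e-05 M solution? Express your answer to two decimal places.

NH3 + H2O ⇌ NH4+ + OH-
Let x = [OH-] at equilibrium. Kb = x²/(2.3e-05 − x).
x is not negligible relative to C₀; solve x² + 1.8e-05·x − 4.14e-10 = 0.
x = (−Kb + √(Kb² + 4·Kb·C₀))/2 = 1.32 × 10^-5 M
pOH = 4.88, so pH = 14.00 − pOH = 9.12

pH = 9.12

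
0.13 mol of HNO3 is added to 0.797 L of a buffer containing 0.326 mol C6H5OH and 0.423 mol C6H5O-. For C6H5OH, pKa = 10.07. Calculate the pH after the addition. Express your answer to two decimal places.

Added H+ converts C6H5O- to C6H5OH: C6H5OH → 0.456 mol, C6H5O- → 0.293 mol.
pH = pKa + log([A⁻]/[HA]) = 10.07 + log(0.293/0.456) = 10.07 -0.192

pH = 9.88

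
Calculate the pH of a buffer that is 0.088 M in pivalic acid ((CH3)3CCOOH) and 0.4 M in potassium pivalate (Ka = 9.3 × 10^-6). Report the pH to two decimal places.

pKa = −log(9.3 × 10^-6) = 5.032
pH = pKa + log([A⁻]/[HA]) = 5.032 + log(0.4/0.088)
pH = 5.032 + (+0.658) = 5.69

pH = 5.69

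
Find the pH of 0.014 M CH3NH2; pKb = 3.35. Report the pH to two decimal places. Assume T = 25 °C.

CH3NH2 + H2O ⇌ CH3NH3+ + OH-
Kb = 10^(−3.35) = 4.47 × 10^-4
From the ICE table, Kb = [OH-]²/(0.014 − [OH-]) = 4.47 × 10^-4.
Here C₀/Kb ≈ 31.3, so the small-[OH-] approximation fails. Use the quadratic:
[OH-] = (−Kb + √(Kb² + 4·Kb·C₀))/2 = 2.29 × 10^-3 M
pOH = 2.64, so pH = 14.00 − pOH = 11.36

pH = 11.36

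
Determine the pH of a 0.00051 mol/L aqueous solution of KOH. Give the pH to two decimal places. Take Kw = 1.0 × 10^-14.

KOH is a strong base; [OH-] = 0.00051 M.
pOH = -log(0.00051) = 3.29
pH = 14.00 - 3.29 = 10.71

pH = 10.71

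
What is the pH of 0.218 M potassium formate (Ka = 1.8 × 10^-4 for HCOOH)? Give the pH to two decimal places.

pH = 8.54

HCOO- is the conjugate base of the weak acid HCOOH.
Kb = Kw/Ka = 1.0×10^-14 / 1.8 × 10^-4 = 5.56 × 10^-11
From the ICE table, Kb = [OH-]²/(0.218 − [OH-]) = 5.56 × 10^-11.
Since Kb ≪ C₀, [OH-] ≈ √(Kb·C₀) = 3.48 × 10^-6 M.
Check: 0.0016% ionized — well under 5%, approximation valid.
pOH = −log(3.48 × 10^-6) = 5.46; pH = 14.00 − 5.46 = 8.54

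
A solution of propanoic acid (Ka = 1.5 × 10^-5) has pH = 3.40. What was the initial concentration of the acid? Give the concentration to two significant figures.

[H+] = 10^(-3.40) = 3.98 × 10^-4 M = x
Ka = x²/(C₀ − x) ⇒ C₀ = x + x²/Ka
C₀ = 3.98 × 10^-4 + (3.98 × 10^-4)²/(1.5 × 10^-5) = 1.10 × 10^-2 M

C₀ = 1.1 × 10^-2 M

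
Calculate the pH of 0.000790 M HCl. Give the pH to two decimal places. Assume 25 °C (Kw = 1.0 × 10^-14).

HCl is a strong acid and dissociates completely, so [H+] = 0.000790 M.
pH = -log(0.00079) = 3.10

pH = 3.10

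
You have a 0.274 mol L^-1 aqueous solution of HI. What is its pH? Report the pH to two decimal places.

pH = 0.56

HI is a strong acid and dissociates completely, so [H+] = 0.274 M.
pH = -log(0.274) = 0.56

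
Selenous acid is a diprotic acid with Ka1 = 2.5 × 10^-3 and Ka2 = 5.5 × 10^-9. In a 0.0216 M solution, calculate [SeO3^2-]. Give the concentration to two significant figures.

5.5 × 10^-9 M

First ionization gives [H+] ≈ [HSeO3-] = 6.20 × 10^-3 M.
Second step: Ka2 = [H+][SeO3^2-]/[HSeO3-] ≈ [SeO3^2-] (since [H+] ≈ [HSeO3-]).
So [SeO3^2-] ≈ Ka2.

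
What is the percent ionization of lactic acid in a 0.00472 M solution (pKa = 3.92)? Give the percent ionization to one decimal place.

14.7%

CH3CH(OH)COOH ⇌ CH3CH(OH)COO- + H+; let x = [H+] at equilibrium.
Ka = 10^(−3.92) = 1.20 × 10^-4
Solve x² + 0.00012x − 5.66e-07 = 0 → x = 6.95 × 10^-4 M
% ionization = x/C₀ × 100% = 6.95 × 10^-4/0.00472 × 100% = 14.7%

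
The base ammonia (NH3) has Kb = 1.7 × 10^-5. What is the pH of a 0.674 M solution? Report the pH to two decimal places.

pH = 11.53

NH3 + H2O ⇌ NH4+ + OH-
Kb = x²/(0.674 − x) = 1.7 × 10^-5
Since Kb ≪ C₀, x ≈ √(Kb·C₀) = 3.38 × 10^-3 M.
pOH = 2.47, so pH = 14.00 − pOH = 11.53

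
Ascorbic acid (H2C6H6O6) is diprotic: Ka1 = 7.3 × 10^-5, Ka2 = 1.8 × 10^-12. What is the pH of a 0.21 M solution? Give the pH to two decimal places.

Ka1 ≫ Ka2, so treat the first dissociation as the only significant source of H+.
Ka1 = x²/(0.21 − x) = 7.3 × 10^-5
x ≈ √(7.3 × 10^-5 × 0.21) = 3.92 × 10^-3 M
pH = −log(3.92 × 10^-3) = 2.41

pH = 2.41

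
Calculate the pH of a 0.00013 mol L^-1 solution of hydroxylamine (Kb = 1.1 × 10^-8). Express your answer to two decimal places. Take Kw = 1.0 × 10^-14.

pH = 8.08

NH2OH + H2O ⇌ NH3OH+ + OH-
Kb = [OH-]²/(0.00013 − [OH-]) = 1.1 × 10^-8
Since Kb ≪ C₀, [OH-] ≈ √(Kb·C₀) = 1.20 × 10^-6 M.
Check: 0.92% ionized — well under 5%, approximation valid.
pOH = −log(1.20 × 10^-6) = 5.92; pH = 14.00 − 5.92 = 8.08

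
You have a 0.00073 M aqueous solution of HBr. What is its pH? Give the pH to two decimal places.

HBr is a strong acid and dissociates completely, so [H+] = 0.00073 M.
pH = -log(0.00073) = 3.14

pH = 3.14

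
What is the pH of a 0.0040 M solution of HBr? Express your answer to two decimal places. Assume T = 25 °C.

HBr is a strong acid and dissociates completely, so [H+] = 0.0040 M.
pH = -log(0.004) = 2.40

pH = 2.40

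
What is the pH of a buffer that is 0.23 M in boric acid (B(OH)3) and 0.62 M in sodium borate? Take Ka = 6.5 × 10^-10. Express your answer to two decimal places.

pKa = −log(6.5 × 10^-10) = 9.187
Using pH = pKa + log([base]/[acid]) with [base]/[acid] = 0.62/0.23:
pH = 9.187 + (+0.431) = 9.62

pH = 9.62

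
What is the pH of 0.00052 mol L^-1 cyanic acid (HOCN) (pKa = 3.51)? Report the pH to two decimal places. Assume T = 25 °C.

pH = 3.56

HOCN ⇌ OCN- + H+
Ka = 10^(−3.51) = 3.09 × 10^-4
From the ICE table, Ka = x²/(0.00052 − x) = 3.09 × 10^-4.
x is not negligible relative to C₀; solve x² + 0.000309·x − 1.61e-07 = 0.
x = (−Ka + √(Ka² + 4·Ka·C₀))/2 = 2.75 × 10^-4 M
pH = −log(2.75 × 10^-4) = 3.56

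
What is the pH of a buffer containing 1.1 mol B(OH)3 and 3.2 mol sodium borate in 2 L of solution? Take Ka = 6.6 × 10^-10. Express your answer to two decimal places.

pKa = −log(6.6 × 10^-10) = 9.180
pH = pKa + log([A⁻]/[HA]) = 9.180 + log(3.2/1.1)
pH = 9.180 + (+0.464) = 9.64

pH = 9.64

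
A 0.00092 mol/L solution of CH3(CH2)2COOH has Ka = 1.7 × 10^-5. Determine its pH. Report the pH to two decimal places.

CH3(CH2)2COOH ⇌ CH3(CH2)2COO- + H+
Ka = [H+]²/(0.00092 − [H+]) = 1.7 × 10^-5
Here C₀/Ka ≈ 54.1, so the small-[H+] approximation fails. Use the quadratic:
[H+] = [−1.7e-05 + √(1.7e-05² + 6.26e-08)]/2 = 1.17 × 10^-4 M
pH = −log[H+] = −log(1.17 × 10^-4) = 3.93

pH = 3.93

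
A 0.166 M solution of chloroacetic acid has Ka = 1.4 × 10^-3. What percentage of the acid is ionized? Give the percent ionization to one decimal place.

8.8%

ClCH2COOH ⇌ ClCH2COO- + H+; let x = [H+] at equilibrium.
Ka = x²/(C₀ − x); solving the quadratic gives x = 1.46 × 10^-2 M.
% ionization = x/C₀ × 100% = 1.46 × 10^-2/0.166 × 100% = 8.8%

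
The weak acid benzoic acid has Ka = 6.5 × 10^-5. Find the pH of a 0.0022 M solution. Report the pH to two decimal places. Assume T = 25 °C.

C6H5COOH ⇌ C6H5COO- + H+
From the ICE table, Ka = [H+]²/(0.0022 − [H+]) = 6.5 × 10^-5.
The 5% rule fails; solving [H+]² + Ka·[H+] − Ka·C₀ = 0 exactly:
[H+] = (−Ka + √(Ka² + 4·Ka·C₀))/2 = 3.47 × 10^-4 M
pH = −log[H+] = −log(3.47 × 10^-4) = 3.46

pH = 3.46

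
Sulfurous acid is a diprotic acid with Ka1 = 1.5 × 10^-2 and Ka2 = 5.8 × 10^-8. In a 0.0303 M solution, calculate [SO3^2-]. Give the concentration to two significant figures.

5.8 × 10^-8 M

First ionization gives [H+] ≈ [HSO3-] = 1.51 × 10^-2 M.
Second step: Ka2 = [H+][SO3^2-]/[HSO3-] ≈ [SO3^2-] (since [H+] ≈ [HSO3-]).
So [SO3^2-] ≈ Ka2.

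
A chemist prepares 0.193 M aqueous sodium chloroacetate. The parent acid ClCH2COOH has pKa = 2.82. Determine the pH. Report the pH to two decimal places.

pH = 8.05

ClCH2COO- is the conjugate base of the weak acid ClCH2COOH.
Ka = 10^(−2.82) = 1.51 × 10^-3
Kb = Kw/Ka = 1.0×10^-14 / 1.51 × 10^-3 = 6.62 × 10^-12
Let x = [OH-] at equilibrium. Kb = x²/(0.193 − x).
Neglecting x in the denominator: x = √(6.62 × 10^-12 × 0.193) = 1.13 × 10^-6 M
(x/C₀ = 0.00059% < 5%, so the approximation holds.)
pOH = 5.95, so pH = 14.00 − pOH = 8.05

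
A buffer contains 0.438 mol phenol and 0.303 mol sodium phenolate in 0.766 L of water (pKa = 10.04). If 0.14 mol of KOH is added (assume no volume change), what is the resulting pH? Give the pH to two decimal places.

pH = 10.21

After neutralization: n(C6H5OH) = 0.298 mol, n(C6H5O-) = 0.443 mol.
Henderson–Hasselbalch with mole ratio 0.443/0.298: pH = 10.04 + (+0.172)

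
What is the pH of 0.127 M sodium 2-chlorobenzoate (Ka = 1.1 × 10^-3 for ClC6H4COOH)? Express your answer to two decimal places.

pH = 8.03

ClC6H4COO- is the conjugate base of the weak acid ClC6H4COOH.
Kb = Kw/Ka = 1.0×10^-14 / 1.1 × 10^-3 = 9.09 × 10^-12
Kb = x²/(0.127 − x) = 9.09 × 10^-12
Assume x ≪ 0.127: x ≈ √(9.09 × 10^-12 × 0.127) = 1.07 × 10^-6 M
pOH = −log(1.07 × 10^-6) = 5.97; pH = 14.00 − 5.97 = 8.03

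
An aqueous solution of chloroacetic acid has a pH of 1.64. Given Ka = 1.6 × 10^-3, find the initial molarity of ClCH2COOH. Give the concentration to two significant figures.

C₀ = 3.5 × 10^-1 M

[H+] = 10^(-1.64) = 2.29 × 10^-2 M = x
Ka = x²/(C₀ − x) ⇒ C₀ = x + x²/Ka
C₀ = 2.29 × 10^-2 + (2.29 × 10^-2)²/(1.6 × 10^-3) = 3.51 × 10^-1 M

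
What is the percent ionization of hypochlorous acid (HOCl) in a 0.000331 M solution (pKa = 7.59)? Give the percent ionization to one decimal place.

HOCl ⇌ OCl- + H+; let x = [H+] at equilibrium.
Ka = 10^(−7.59) = 2.57 × 10^-8
x ≈ √(Ka·C₀) = √(2.57 × 10^-8 × 0.000331) = 2.92 × 10^-6 M
Fraction ionized = 2.92 × 10^-6 / 0.000331 = 0.0088 → 0.9%

0.9%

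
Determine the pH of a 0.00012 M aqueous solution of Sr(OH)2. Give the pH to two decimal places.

Sr(OH)2 is a strong base (each formula unit releases 2 OH-); [OH-] = 0.00024 M.
pOH = -log(0.00024) = 3.62
pH = 14.00 - 3.62 = 10.38

pH = 10.38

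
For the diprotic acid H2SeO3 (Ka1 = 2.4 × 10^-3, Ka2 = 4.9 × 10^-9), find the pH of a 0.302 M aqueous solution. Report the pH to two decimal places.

pH = 1.59

Ka1 ≫ Ka2, so treat the first dissociation as the only significant source of H+.
Ka1 = x²/(0.302 − x) = 2.4 × 10^-3
Solving the quadratic: x = (−Ka1 + √(Ka1² + 4·Ka1·C₀))/2 = 2.57 × 10^-2 M
pH = −log(2.57 × 10^-2) = 1.59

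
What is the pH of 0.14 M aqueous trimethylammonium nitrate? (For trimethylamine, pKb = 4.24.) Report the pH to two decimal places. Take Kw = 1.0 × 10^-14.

(CH3)3NH+ is the conjugate acid of the weak base (CH3)3N.
Kb = 10^(−4.24) = 5.75 × 10^-5
Ka = Kw/Kb = 1.0×10^-14 / 5.75 × 10^-5 = 1.74 × 10^-10
From the ICE table, Ka = [H+]²/(0.14 − [H+]) = 1.74 × 10^-10.
Neglecting [H+] in the denominator: [H+] = √(1.74 × 10^-10 × 0.14) = 4.94 × 10^-6 M
([H+]/C₀ = 0.0035% < 5%, so the approximation holds.)
pH = −log[H+] = −log(4.94 × 10^-6) = 5.31

pH = 5.31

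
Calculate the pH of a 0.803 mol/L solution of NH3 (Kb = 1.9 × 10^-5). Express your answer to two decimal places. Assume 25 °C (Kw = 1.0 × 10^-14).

pH = 11.59

NH3 + H2O ⇌ NH4+ + OH-
Kb = [OH-]²/(0.803 − [OH-]) = 1.9 × 10^-5
Neglecting [OH-] in the denominator: [OH-] = √(1.9 × 10^-5 × 0.803) = 3.91 × 10^-3 M
Check: 0.49% ionized — well under 5%, approximation valid.
pOH = 2.41, so pH = 14.00 − pOH = 11.59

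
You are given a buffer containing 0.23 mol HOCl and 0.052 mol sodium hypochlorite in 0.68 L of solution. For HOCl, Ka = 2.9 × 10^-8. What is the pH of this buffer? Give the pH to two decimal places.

pH = 6.89

pKa = −log(2.9 × 10^-8) = 7.538
Using pH = pKa + log([base]/[acid]) with [base]/[acid] = 0.052/0.23:
pH = 7.538 + (-0.646) = 6.89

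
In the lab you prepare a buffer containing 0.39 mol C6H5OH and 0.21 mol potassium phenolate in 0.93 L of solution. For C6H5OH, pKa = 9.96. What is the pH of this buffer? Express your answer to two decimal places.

Using pH = pKa + log([base]/[acid]) with [base]/[acid] = 0.21/0.39:
pH = 9.96 + (-0.269) = 9.69

pH = 9.69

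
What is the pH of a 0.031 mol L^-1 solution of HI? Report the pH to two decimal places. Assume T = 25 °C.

pH = 1.51

HI is a strong acid and dissociates completely, so [H+] = 0.031 M.
pH = -log(0.031) = 1.51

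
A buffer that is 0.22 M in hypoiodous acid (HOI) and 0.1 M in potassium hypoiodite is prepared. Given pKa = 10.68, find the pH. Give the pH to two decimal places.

pH = pKa + log([A⁻]/[HA]) = 10.68 + log(0.1/0.22)
pH = 10.68 + (-0.342) = 10.34

pH = 10.34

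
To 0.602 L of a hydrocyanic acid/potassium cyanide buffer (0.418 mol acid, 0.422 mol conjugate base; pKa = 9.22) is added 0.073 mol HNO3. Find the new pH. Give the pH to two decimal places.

pH = 9.07

After neutralization: n(HCN) = 0.491 mol, n(CN-) = 0.349 mol.
pH = pKa + log(n_CN-/n_HCN) = 9.22 + log(0.349/0.491) = 9.22 + (-0.148)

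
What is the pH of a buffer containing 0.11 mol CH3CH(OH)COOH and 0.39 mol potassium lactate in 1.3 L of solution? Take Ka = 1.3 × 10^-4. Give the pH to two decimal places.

pKa = −log(1.3 × 10^-4) = 3.886
Henderson–Hasselbalch: pH = pKa + log([CH3CH(OH)COO-]/[CH3CH(OH)COOH]) = 3.886 + log(0.39/0.11)
pH = 3.886 + (+0.550) = 4.44

pH = 4.44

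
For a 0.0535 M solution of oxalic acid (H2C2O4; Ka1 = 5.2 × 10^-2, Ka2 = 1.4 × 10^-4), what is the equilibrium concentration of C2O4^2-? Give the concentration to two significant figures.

First ionization gives [H+] ≈ [HC2O4-] = 3.28 × 10^-2 M.
Second step: Ka2 = [H+][C2O4^2-]/[HC2O4-] ≈ [C2O4^2-] (since [H+] ≈ [HC2O4-]).
So [C2O4^2-] ≈ Ka2.

1.4 × 10^-4 M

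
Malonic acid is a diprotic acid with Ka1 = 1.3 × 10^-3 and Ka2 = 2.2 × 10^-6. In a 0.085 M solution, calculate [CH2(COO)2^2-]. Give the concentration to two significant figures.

First ionization gives [H+] ≈ [CH2(COOH)COO-] = 9.88 × 10^-3 M.
Second step: Ka2 = [H+][CH2(COO)2^2-]/[CH2(COOH)COO-] ≈ [CH2(COO)2^2-] (since [H+] ≈ [CH2(COOH)COO-]).
So [CH2(COO)2^2-] ≈ Ka2.

2.2 × 10^-6 M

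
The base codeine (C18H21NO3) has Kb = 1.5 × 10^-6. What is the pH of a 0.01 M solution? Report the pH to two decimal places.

C18H21NO3 + H2O ⇌ C18H22NO3+ + OH-
Kb = x²/(0.01 − x) = 1.5 × 10^-6
Since Kb ≪ C₀, x ≈ √(Kb·C₀) = 1.22 × 10^-4 M.
Check: 1.2% ionized — well under 5%, approximation valid.
pOH = −log(1.22 × 10^-4) = 3.91; pH = 14.00 − 3.91 = 10.09

pH = 10.09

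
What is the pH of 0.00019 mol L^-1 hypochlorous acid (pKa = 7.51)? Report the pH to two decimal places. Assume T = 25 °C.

HOCl ⇌ OCl- + H+
Ka = 10^(−7.51) = 3.09 × 10^-8
From the ICE table, Ka = x²/(0.00019 − x) = 3.09 × 10^-8.
Since Ka ≪ C₀, x ≈ √(Ka·C₀) = 2.42 × 10^-6 M.
pH = −log(2.42 × 10^-6) = 5.62

pH = 5.62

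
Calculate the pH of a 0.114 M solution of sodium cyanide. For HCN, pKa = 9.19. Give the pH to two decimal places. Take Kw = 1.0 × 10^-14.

pH = 11.12

CN- is the conjugate base of the weak acid HCN.
Ka = 10^(−9.19) = 6.46 × 10^-10
Kb = Kw/Ka = 1.0×10^-14 / 6.46 × 10^-10 = 1.55 × 10^-5
From the ICE table, Kb = [OH-]²/(0.114 − [OH-]) = 1.55 × 10^-5.
Since Kb ≪ C₀, [OH-] ≈ √(Kb·C₀) = 1.33 × 10^-3 M.
pOH = 2.88, so pH = 14.00 − pOH = 11.12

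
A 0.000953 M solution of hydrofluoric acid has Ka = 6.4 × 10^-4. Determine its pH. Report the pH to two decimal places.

HF ⇌ F- + H+
From the ICE table, Ka = [H+]²/(0.000953 − [H+]) = 6.4 × 10^-4.
[H+] is not negligible relative to C₀; solve [H+]² + 0.00064·[H+] − 6.1e-07 = 0.
[H+] = (−Ka + √(Ka² + 4·Ka·C₀))/2 = 5.24 × 10^-4 M
pH = −log[H+] = −log(5.24 × 10^-4) = 3.28

pH = 3.28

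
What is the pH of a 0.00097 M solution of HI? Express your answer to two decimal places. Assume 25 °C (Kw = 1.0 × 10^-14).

HI is a strong acid and dissociates completely, so [H+] = 0.00097 M.
pH = -log(0.00097) = 3.01

pH = 3.01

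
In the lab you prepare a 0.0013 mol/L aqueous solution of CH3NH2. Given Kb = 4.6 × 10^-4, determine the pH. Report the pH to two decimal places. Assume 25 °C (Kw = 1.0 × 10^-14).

pH = 10.76

CH3NH2 + H2O ⇌ CH3NH3+ + OH-
Kb = x²/(0.0013 − x) = 4.6 × 10^-4
The 5% rule fails; solving x² + Kb·x − Kb·C₀ = 0 exactly:
x = [−0.00046 + √(0.00046² + 2.39e-06)]/2 = 5.77 × 10^-4 M
pOH = 3.24, so pH = 14.00 − pOH = 10.76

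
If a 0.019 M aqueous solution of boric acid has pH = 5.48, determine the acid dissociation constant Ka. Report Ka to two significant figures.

[H+] = 10^(-5.48) = 3.31 × 10^-6 M
At equilibrium [HA] = 0.019 − 3.31 × 10^-6 = 1.90 × 10^-2 M
Ka = [H+][A-]/[HA] = (3.31 × 10^-6)² / 1.90 × 10^-2 = 5.8 × 10^-10

Ka = 5.8 × 10^-10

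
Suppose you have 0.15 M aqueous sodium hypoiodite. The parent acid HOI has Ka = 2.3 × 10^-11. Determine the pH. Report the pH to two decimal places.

OI- is the conjugate base of the weak acid HOI.
Kb = Kw/Ka = 1.0×10^-14 / 2.3 × 10^-11 = 4.35 × 10^-4
From the ICE table, Kb = [OH-]²/(0.15 − [OH-]) = 4.35 × 10^-4.
The 5% rule fails; solving [OH-]² + Kb·[OH-] − Kb·C₀ = 0 exactly:
[OH-] = (−Kb + √(Kb² + 4·Kb·C₀))/2 = 7.86 × 10^-3 M
pOH = −log(7.86 × 10^-3) = 2.10; pH = 14.00 − 2.10 = 11.90

pH = 11.90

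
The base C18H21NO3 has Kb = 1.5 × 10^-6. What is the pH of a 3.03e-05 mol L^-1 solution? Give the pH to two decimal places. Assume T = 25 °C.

C18H21NO3 + H2O ⇌ C18H22NO3+ + OH-
Kb = [OH-]²/(3.03e-05 − [OH-]) = 1.5 × 10^-6
[OH-] is not negligible relative to C₀; solve [OH-]² + 1.5e-06·[OH-] − 4.55e-11 = 0.
[OH-] = [−1.5e-06 + √(1.5e-06² + 1.82e-10)]/2 = 6.03 × 10^-6 M
pOH = 5.22, so pH = 14.00 − pOH = 8.78

pH = 8.78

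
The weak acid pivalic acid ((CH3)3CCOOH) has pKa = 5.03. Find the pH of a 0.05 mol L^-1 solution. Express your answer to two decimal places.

(CH3)3CCOOH ⇌ (CH3)3CCOO- + H+
Ka = 10^(−5.03) = 9.33 × 10^-6
From the ICE table, Ka = x²/(0.05 − x) = 9.33 × 10^-6.
Neglecting x in the denominator: x = √(9.33 × 10^-6 × 0.05) = 6.83 × 10^-4 M
Check: 1.4% ionized — well under 5%, approximation valid.
pH = −log[H+] = −log(6.83 × 10^-4) = 3.17

pH = 3.17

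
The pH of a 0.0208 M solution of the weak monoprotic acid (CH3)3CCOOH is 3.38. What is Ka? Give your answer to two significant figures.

[H+] = 10^(-3.38) = 4.17 × 10^-4 M
At equilibrium [HA] = 0.0208 − 4.17 × 10^-4 = 2.04 × 10^-2 M
Ka = [H+][A-]/[HA] = (4.17 × 10^-4)² / 2.04 × 10^-2 = 8.5 × 10^-6

Ka = 8.5 × 10^-6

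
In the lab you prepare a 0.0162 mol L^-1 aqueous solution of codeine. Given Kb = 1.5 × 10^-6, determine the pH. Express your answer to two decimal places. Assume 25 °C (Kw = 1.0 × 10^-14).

C18H21NO3 + H2O ⇌ C18H22NO3+ + OH-
Kb = x²/(0.0162 − x) = 1.5 × 10^-6
Neglecting x in the denominator: x = √(1.5 × 10^-6 × 0.0162) = 1.56 × 10^-4 M
pOH = −log(1.56 × 10^-4) = 3.81; pH = 14.00 − 3.81 = 10.19

pH = 10.19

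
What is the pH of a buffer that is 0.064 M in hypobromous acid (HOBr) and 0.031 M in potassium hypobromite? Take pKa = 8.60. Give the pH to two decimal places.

pH = 8.29

Henderson–Hasselbalch: pH = pKa + log([OBr-]/[HOBr]) = 8.60 + log(0.031/0.064)
pH = 8.60 + (-0.315) = 8.29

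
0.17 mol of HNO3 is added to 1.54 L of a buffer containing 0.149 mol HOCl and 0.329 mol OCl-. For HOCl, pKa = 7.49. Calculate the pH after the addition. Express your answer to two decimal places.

pH = 7.19

Added H+ converts OCl- to HOCl: HOCl → 0.319 mol, OCl- → 0.159 mol.
pH = pKa + log([A⁻]/[HA]) = 7.49 + log(0.159/0.319) = 7.49 -0.302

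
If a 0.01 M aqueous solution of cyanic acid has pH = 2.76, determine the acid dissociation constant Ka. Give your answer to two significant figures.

Ka = 3.7 × 10^-4

[H+] = 10^(-2.76) = 1.74 × 10^-3 M
At equilibrium [HA] = 0.01 − 1.74 × 10^-3 = 8.26 × 10^-3 M
Ka = [H+][A-]/[HA] = (1.74 × 10^-3)² / 8.26 × 10^-3 = 3.7 × 10^-4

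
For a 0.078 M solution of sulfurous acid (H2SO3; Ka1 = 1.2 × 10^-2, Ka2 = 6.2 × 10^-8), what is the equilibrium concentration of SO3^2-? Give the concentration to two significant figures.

6.2 × 10^-8 M

First ionization gives [H+] ≈ [HSO3-] = 2.52 × 10^-2 M.
Second step: Ka2 = [H+][SO3^2-]/[HSO3-] ≈ [SO3^2-] (since [H+] ≈ [HSO3-]).
So [SO3^2-] ≈ Ka2.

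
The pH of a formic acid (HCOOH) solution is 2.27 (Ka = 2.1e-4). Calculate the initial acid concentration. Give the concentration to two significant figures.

[H+] = 10^(-2.27) = 5.37 × 10^-3 M = x
Ka = x²/(C₀ − x) ⇒ C₀ = x + x²/Ka
C₀ = 5.37 × 10^-3 + (5.37 × 10^-3)²/(2.1 × 10^-4) = 1.43 × 10^-1 M

C₀ = 1.4 × 10^-1 M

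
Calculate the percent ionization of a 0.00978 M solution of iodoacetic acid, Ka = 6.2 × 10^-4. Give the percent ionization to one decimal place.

22.2%

ICH2COOH ⇌ ICH2COO- + H+; let x = [H+] at equilibrium.
Ka = x²/(C₀ − x); solving the quadratic gives x = 2.17 × 10^-3 M.
Fraction ionized = 2.17 × 10^-3 / 0.00978 = 0.2219 → 22.2%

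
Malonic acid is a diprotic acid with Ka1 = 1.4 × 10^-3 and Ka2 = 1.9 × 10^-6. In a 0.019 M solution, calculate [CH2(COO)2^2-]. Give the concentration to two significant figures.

1.9 × 10^-6 M

First ionization gives [H+] ≈ [CH2(COOH)COO-] = 4.50 × 10^-3 M.
Second step: Ka2 = [H+][CH2(COO)2^2-]/[CH2(COOH)COO-] ≈ [CH2(COO)2^2-] (since [H+] ≈ [CH2(COOH)COO-]).
So [CH2(COO)2^2-] ≈ Ka2.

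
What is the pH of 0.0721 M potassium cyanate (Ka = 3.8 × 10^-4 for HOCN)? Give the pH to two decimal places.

pH = 8.14

OCN- is the conjugate base of the weak acid HOCN.
Kb = Kw/Ka = 1.0×10^-14 / 3.8 × 10^-4 = 2.63 × 10^-11
From the ICE table, Kb = x²/(0.0721 − x) = 2.63 × 10^-11.
Neglecting x in the denominator: x = √(2.63 × 10^-11 × 0.0721) = 1.38 × 10^-6 M
(x/C₀ = 0.0019% < 5%, so the approximation holds.)
pOH = −log(1.38 × 10^-6) = 5.86; pH = 14.00 − 5.86 = 8.14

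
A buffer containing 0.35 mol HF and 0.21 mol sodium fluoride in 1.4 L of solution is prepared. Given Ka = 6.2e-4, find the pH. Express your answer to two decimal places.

pH = 2.99

pKa = −log(6.2 × 10^-4) = 3.208
Henderson–Hasselbalch: pH = pKa + log([F-]/[HF]) = 3.208 + log(0.21/0.35)
pH = 3.208 + (-0.222) = 2.99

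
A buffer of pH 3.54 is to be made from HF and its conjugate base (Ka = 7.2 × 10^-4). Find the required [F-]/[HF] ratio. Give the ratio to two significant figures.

ratio = 2.5

pKa = -log(7.2 × 10^-4) = 3.143
pH = pKa + log(r) ⇒ log(r) = 3.54 − 3.143 = +0.397
r = [F-]/[HF] = 10^(+0.397) = 2.49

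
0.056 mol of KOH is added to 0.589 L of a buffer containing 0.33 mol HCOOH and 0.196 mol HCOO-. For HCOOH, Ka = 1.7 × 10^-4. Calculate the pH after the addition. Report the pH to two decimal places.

OH- converts HCOOH to HCOO-: HCOOH → 0.274 mol, HCOO- → 0.252 mol.
pKa = −log(1.7 × 10^-4) = 3.770
Henderson–Hasselbalch with mole ratio 0.252/0.274: pH = 3.770 + (-0.036)

pH = 3.73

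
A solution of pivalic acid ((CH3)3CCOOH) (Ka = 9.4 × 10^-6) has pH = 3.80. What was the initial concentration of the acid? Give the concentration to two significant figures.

C₀ = 2.8 × 10^-3 M

[H+] = 10^(-3.80) = 1.58 × 10^-4 M = x
Ka = x²/(C₀ − x) ⇒ C₀ = x + x²/Ka
C₀ = 1.58 × 10^-4 + (1.58 × 10^-4)²/(9.4 × 10^-6) = 2.81 × 10^-3 M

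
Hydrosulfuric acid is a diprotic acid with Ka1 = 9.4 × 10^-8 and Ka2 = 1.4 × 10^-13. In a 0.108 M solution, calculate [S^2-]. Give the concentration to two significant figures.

First ionization gives [H+] ≈ [HS-] = 1.01 × 10^-4 M.
Second step: Ka2 = [H+][S^2-]/[HS-] ≈ [S^2-] (since [H+] ≈ [HS-]).
So [S^2-] ≈ Ka2.

1.4 × 10^-13 M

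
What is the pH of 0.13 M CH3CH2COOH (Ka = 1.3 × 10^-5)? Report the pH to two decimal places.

pH = 2.89

CH3CH2COOH ⇌ CH3CH2COO- + H+
From the ICE table, Ka = [H+]²/(0.13 − [H+]) = 1.3 × 10^-5.
Since Ka ≪ C₀, [H+] ≈ √(Ka·C₀) = 1.30 × 10^-3 M.
pH = −log(1.30 × 10^-3) = 2.89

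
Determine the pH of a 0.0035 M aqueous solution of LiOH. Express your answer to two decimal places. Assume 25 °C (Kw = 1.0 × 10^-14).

pH = 11.54

LiOH is a strong base; [OH-] = 0.0035 M.
pOH = -log(0.0035) = 2.46
pH = 14.00 - 2.46 = 11.54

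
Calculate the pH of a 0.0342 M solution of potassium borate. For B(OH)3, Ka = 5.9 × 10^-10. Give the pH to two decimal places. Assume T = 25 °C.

pH = 10.88

B(OH)4- is the conjugate base of the weak acid B(OH)3.
Kb = Kw/Ka = 1.0×10^-14 / 5.9 × 10^-10 = 1.69 × 10^-5
Let x = [OH-] at equilibrium. Kb = x²/(0.0342 − x).
Since Kb ≪ C₀, x ≈ √(Kb·C₀) = 7.60 × 10^-4 M.
Check: 2.2% ionized — well under 5%, approximation valid.
pOH = 3.12, so pH = 14.00 − pOH = 10.88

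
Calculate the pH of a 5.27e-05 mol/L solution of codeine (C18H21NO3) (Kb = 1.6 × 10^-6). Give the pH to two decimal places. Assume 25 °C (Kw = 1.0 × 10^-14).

pH = 8.93

C18H21NO3 + H2O ⇌ C18H22NO3+ + OH-
From the ICE table, Kb = [OH-]²/(5.27e-05 − [OH-]) = 1.6 × 10^-6.
[OH-] is not negligible relative to C₀; solve [OH-]² + 1.6e-06·[OH-] − 8.43e-11 = 0.
[OH-] = (−Kb + √(Kb² + 4·Kb·C₀))/2 = 8.42 × 10^-6 M
pOH = −log(8.42 × 10^-6) = 5.07; pH = 14.00 − 5.07 = 8.93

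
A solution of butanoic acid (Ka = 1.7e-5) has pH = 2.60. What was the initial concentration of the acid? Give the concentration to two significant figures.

C₀ = 3.7 × 10^-1 M

[H+] = 10^(-2.60) = 2.51 × 10^-3 M = x
Ka = x²/(C₀ − x) ⇒ C₀ = x + x²/Ka
C₀ = 2.51 × 10^-3 + (2.51 × 10^-3)²/(1.7 × 10^-5) = 3.73 × 10^-1 M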